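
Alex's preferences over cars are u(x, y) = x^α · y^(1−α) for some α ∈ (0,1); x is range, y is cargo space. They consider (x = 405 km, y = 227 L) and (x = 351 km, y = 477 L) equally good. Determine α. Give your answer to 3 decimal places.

The Cobb–Douglas utilities coincide, so 405^α·227^(1−α) = 351^α·477^(1−α).
Rearrange to (405/351)^α = (477/227)^(1−α) and take logs: α·0.143101 = (1−α)·0.742566.
With A = 0.143101 and B = 0.742566: α·A = (1−α)·B, so α = B/(A+B) = 0.742566/0.885667 ≈ 0.838.

α ≈ 0.838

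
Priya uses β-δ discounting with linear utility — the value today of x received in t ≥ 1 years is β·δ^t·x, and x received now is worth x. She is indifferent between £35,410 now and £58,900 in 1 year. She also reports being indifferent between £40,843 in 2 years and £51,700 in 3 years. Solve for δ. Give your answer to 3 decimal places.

Both payoffs in the second observation are in the future, so β drops out: δ^2·40843 = δ^3·51700 ⇒ δ = 40843/51700 = 0.79000.

δ ≈ 0.790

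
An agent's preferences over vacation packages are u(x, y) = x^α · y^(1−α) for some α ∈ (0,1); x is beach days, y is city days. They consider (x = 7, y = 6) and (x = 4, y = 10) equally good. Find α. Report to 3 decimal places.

The Cobb–Douglas utilities coincide, so 7^α·6^(1−α) = 4^α·10^(1−α).
(7/4)^α = (10/6)^(1−α); take logs: α·ln(7/4) = (1−α)·ln(10/6), i.e. α·0.559616 = (1−α)·0.510826.
So α/(1−α) = (0.510826)/(0.559616) = 0.912815, and α = 0.912815/1.912815 ≈ 0.477.

α ≈ 0.477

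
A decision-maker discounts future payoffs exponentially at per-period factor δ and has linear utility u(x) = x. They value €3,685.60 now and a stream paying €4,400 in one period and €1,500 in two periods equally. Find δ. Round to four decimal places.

δ ≈ 0.6800

Equating present values: 3685.60 = 4400δ + 1500δ².
Rearranged: 1500δ² + 4400δ − 3685.60 = 0.
The positive root is δ = [−4400 + √(4400² + 4·1500·3685.60)] / (2·1500) = (−4400 + 6440.000)/3000 ≈ 0.6800.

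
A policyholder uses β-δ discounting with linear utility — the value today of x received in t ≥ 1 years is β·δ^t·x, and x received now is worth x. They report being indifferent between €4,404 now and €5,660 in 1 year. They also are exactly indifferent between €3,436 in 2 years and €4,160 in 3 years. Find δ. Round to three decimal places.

From the later pair, β·δ^2·3436 = β·δ^3·4160; dividing through, δ = 3436/4160 = 0.82596.

δ ≈ 0.826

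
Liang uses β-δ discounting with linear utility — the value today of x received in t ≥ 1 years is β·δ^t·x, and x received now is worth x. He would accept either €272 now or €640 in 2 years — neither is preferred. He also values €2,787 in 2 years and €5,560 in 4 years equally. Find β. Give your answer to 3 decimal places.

The second indifference involves only future payoffs, so β cancels: β·δ^2·2787 = β·δ^4·5560, giving δ^2 = 2787/5560 = 0.50126, so δ = 0.70800.
Substituting δ into 272 = β·δ^2·640: β = 272/(320.806) ≈ 0.848.

β ≈ 0.848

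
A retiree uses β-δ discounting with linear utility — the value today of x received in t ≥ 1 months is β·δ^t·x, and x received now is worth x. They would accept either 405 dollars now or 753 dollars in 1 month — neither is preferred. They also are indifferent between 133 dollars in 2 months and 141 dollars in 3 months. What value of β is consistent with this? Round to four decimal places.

β ≈ 0.5702

Both payoffs in the second observation are in the future, so β drops out: δ^2·133 = δ^3·141 ⇒ δ = 133/141 = 0.94326.
The first indifference: 405 = β·δ·753, so β = 405/(δ·753) = 405/(0.94326·753) ≈ 0.5702.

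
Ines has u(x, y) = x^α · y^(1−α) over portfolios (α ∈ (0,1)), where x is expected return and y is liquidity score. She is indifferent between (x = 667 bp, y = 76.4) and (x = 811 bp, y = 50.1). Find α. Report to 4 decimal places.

The Cobb–Douglas utilities coincide, so 667^α·76.4^(1−α) = 811^α·50.1^(1−α).
Rearrange to (667/811)^α = (50.1/76.4)^(1−α) and take logs: α·-0.1954780 = (1−α)·-0.4219617.
Thus α·(-0.6174397) = -0.4219617, so α = -0.4219617/-0.6174397 ≈ 0.6834.

α ≈ 0.6834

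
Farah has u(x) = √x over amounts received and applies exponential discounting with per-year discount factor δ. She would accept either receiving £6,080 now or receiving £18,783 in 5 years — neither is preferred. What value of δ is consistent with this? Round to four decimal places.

Equating discounted utilities: u(6080) = δ^5·u(18783) ⇒ δ^5 = u(6080)/u(18783).
With u(x) = √x: δ^5 = √6080/√18783 = √(6080/18783) = 0.56894.
So δ = 0.56894^(1/5) ≈ 0.8933.

δ ≈ 0.8933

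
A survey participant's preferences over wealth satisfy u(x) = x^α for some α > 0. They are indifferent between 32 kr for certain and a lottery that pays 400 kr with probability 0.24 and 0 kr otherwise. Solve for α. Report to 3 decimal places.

α ≈ 0.565

Since u(0) = 0, the lottery's EU is 0.24·400^α.
Equating: 32^α = 0.24·400^α, i.e. 0.0800^α = 0.24.
Take logs: α = ln 0.24 / ln(32/400) ≈ 0.56503.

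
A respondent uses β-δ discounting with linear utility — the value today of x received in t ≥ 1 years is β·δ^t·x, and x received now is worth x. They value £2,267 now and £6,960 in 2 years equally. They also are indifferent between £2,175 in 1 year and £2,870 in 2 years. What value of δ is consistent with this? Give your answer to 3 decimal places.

Both payoffs in the second observation are in the future, so β drops out: δ^1·2175 = δ^2·2870 ⇒ δ = 2175/2870 = 0.75784.

δ ≈ 0.758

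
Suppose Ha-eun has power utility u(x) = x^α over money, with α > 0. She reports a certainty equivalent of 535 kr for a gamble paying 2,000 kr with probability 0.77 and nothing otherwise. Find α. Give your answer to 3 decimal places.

α ≈ 0.198

The lottery's expected utility is 0.77·u(2000) + 0.23·u(0) = 0.77·2000^α (since u(0) = 0 for α > 0).
Equating: 535^α = 0.77·2000^α, i.e. 0.2675^α = 0.77.
Take logs: α = ln 0.77 / ln(535/2000) ≈ 0.19821.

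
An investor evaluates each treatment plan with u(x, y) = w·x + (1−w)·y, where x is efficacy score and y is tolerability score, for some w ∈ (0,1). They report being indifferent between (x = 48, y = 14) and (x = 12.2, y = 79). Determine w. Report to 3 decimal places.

Indifference: w·48 + (1−w)·14 = w·12.2 + (1−w)·79.
Collecting terms: w·35.8 = (1−w)·65.
Hence w = 65/(35.8+65) = 65/100.8 = 0.645.

w = 0.645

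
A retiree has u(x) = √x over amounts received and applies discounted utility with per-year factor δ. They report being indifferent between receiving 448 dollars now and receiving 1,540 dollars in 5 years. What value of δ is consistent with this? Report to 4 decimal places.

Equating discounted utilities: u(448) = δ^5·u(1540) ⇒ δ^5 = u(448)/u(1540).
Since u(x) = √x, δ^5 = √(448/1540) = 0.53936.
So δ = 0.53936^(1/5) ≈ 0.8838.

δ ≈ 0.8838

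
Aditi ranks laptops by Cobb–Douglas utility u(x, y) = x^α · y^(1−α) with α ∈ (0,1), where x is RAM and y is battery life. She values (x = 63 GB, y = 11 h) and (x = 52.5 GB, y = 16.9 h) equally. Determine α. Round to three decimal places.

Set the two utilities equal: 63^α·11^(1−α) = 52.5^α·16.9^(1−α).
Taking logs: α·ln 63 + (1−α)·ln 11 = α·ln 52.5 + (1−α)·ln 16.9, i.e. α·0.182322 = (1−α)·0.429418.
So α/(1−α) = (0.429418)/(0.182322) = 2.355273, and α = 2.355273/3.355273 ≈ 0.702.

α ≈ 0.702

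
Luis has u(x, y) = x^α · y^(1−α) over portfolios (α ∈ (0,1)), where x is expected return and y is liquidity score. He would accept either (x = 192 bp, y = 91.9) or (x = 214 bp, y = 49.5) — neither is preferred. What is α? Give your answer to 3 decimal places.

α ≈ 0.851

Set the two utilities equal: 192^α·91.9^(1−α) = 214^α·49.5^(1−α).
(192/214)^α = (49.5/91.9)^(1−α); take logs: α·ln(192/214) = (1−α)·ln(49.5/91.9), i.e. α·-0.108481 = (1−α)·-0.618728.
With A = -0.108481 and B = -0.618728: α·A = (1−α)·B, so α = B/(A+B) = -0.618728/-0.727209 ≈ 0.851.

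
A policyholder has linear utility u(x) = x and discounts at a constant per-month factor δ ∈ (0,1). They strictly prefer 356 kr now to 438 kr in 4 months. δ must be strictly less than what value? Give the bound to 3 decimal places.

δ < 0.949

Under u(x) = x this choice says 356 > δ^4·438.
Dividing by 438: δ^4 < 0.81279. Both sides are positive, so the 4th root keeps the direction.
δ < (356/438)^(1/4) ≈ 0.949.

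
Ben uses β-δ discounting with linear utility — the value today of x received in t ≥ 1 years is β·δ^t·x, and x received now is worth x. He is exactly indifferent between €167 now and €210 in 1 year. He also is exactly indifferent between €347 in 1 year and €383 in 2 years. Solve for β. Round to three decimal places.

Both payoffs in the second observation are in the future, so β drops out: δ^1·347 = δ^2·383 ⇒ δ = 347/383 = 0.90601.
Substituting δ into 167 = β·δ·210: β = 167/(190.261) ≈ 0.878.

β ≈ 0.878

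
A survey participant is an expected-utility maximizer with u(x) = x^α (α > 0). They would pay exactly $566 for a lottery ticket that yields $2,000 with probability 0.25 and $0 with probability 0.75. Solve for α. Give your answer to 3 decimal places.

The lottery's expected utility is 0.25·u(2000) + 0.75·u(0) = 0.25·2000^α (since u(0) = 0 for α > 0).
Setting u(566) equal to that: 566^α = 0.25·2000^α ⇒ (566/2000)^α = 0.25.
Taking logs: α·ln(566/2000) = ln(0.25), so α = -1.386294 / -1.262308 ≈ 1.098.

α ≈ 1.098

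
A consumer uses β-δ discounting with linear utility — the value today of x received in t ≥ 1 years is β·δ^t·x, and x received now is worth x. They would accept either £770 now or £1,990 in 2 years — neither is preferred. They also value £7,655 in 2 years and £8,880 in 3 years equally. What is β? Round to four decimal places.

β ≈ 0.5207

From the later pair, β·δ^2·7655 = β·δ^3·8880; dividing through, δ = 7655/8880 = 0.86205.
The first indifference: 770 = β·δ^2·1990, so β = 770/(δ^2·1990) = 770/(0.74313·1990) ≈ 0.5207.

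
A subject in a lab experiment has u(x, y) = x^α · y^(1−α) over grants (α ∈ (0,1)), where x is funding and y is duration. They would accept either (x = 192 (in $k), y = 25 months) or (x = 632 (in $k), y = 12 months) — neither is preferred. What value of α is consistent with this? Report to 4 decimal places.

Indifference: 192^α · 25^(1−α) = 632^α · 12^(1−α).
(192/632)^α = (12/25)^(1−α); take logs: α·ln(192/632) = (1−α)·ln(12/25), i.e. α·-1.1913940 = (1−α)·-0.7339692.
With A = -1.1913940 and B = -0.7339692: α·A = (1−α)·B, so α = B/(A+B) = -0.7339692/-1.9253632 ≈ 0.3812.

α ≈ 0.3812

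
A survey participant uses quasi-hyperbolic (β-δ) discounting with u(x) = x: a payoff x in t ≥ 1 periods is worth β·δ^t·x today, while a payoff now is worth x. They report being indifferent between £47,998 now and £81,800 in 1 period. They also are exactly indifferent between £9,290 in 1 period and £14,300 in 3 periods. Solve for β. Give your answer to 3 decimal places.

The second indifference involves only future payoffs, so β cancels: β·δ^1·9290 = β·δ^3·14300, giving δ^2 = 9290/14300 = 0.64965, so δ = 0.80601.
Now use the now-vs-future pair: 47998 = β·δ·81800 gives β = 47998/(0.80601·81800) ≈ 0.728.

β ≈ 0.728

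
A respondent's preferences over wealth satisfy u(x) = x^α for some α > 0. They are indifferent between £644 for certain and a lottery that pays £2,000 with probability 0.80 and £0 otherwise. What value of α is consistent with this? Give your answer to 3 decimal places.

α ≈ 0.197

Since u(0) = 0, the lottery's EU is 0.80·2000^α.
Setting u(644) equal to that: 644^α = 0.80·2000^α ⇒ (644/2000)^α = 0.80.
α = ln(0.80) / ln(644/2000) = -0.223144/-1.133204 ≈ 0.197.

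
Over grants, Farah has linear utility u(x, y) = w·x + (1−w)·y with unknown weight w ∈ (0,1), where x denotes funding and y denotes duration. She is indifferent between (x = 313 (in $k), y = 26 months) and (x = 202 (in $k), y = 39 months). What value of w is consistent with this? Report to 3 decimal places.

w = 0.105

u(313,26) = u(202,39) means w·313 + (1−w)·26 = w·202 + (1−w)·39.
Collecting terms: w·111 = (1−w)·13.
The marginal rate of substitution is 13/111, so w = 13/(111+13) = 0.105.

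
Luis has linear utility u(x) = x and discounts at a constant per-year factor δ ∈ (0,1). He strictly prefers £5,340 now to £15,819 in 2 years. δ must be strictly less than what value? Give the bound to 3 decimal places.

The preference means 5340 > δ^2·15819.
Hence δ^2 < 5340/15819 = 0.33757, and x ↦ x^(1/2) is increasing on (0,∞).
δ < (5340/15819)^(1/2) ≈ 0.581.

δ < 0.581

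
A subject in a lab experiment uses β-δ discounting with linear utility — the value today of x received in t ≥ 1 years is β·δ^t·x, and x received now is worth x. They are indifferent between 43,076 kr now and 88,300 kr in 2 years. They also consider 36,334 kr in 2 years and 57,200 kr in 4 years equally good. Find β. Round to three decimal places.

β ≈ 0.768

Both payoffs in the second observation are in the future, so β drops out: δ^2·36334 = δ^4·57200 ⇒ δ^2 = 36334/57200 = 0.63521, so δ = 0.79700.
Now use the now-vs-future pair: 43076 = β·δ^2·88300 gives β = 43076/(0.63521·88300) ≈ 0.768.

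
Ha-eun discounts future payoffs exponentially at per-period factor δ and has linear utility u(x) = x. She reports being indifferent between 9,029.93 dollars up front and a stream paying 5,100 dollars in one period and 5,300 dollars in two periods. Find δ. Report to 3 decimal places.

The stream is worth 5100δ + 5300δ² today, so 5100δ + 5300δ² = 9029.93.
That is, 5300δ² + 5100δ − 9029.93 = 0, a quadratic in δ.
δ = (−5100 + √(5100² + 4·5300·9029.93)) / (2·5300) = (−5100 + √217444516.00) / 10600 ≈ 0.910.

δ ≈ 0.910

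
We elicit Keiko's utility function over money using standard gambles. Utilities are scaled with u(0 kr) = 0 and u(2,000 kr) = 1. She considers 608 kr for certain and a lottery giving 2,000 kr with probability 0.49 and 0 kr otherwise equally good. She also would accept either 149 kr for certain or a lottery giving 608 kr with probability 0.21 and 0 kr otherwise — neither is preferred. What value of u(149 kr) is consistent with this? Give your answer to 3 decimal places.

From the first indifference, u(608 kr) = 0.49·u(2,000 kr) + 0.51·u(0 kr) = 0.49·1 + 0.51·0 = 0.49.
The second indifference gives u(149 kr) = 0.21·u(608 kr) + 0.79·u(0 kr) = 0.21·0.49 + 0.79·0.00 = 0.1029.

0.103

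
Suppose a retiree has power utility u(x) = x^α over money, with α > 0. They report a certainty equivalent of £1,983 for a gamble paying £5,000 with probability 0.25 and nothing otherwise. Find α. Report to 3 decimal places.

The lottery's expected utility is 0.25·u(5000) + 0.75·u(0) = 0.25·5000^α (since u(0) = 0 for α > 0).
Indifference: 1983^α = 0.25·5000^α, so (1983/5000)^α = 0.25.
Taking logs: α·ln(1983/5000) = ln(0.25), so α = -1.386294 / -0.924827 ≈ 1.499.

α ≈ 1.499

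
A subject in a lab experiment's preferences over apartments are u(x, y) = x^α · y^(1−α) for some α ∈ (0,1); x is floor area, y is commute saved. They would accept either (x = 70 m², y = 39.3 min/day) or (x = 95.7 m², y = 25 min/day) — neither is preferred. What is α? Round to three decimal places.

α ≈ 0.591

The Cobb–Douglas utilities coincide, so 70^α·39.3^(1−α) = 95.7^α·25^(1−α).
(70/95.7)^α = (25/39.3)^(1−α); take logs: α·ln(70/95.7) = (1−α)·ln(25/39.3), i.e. α·-0.312723 = (1−α)·-0.452349.
Thus α·(-0.765072) = -0.452349, so α = -0.452349/-0.765072 ≈ 0.591.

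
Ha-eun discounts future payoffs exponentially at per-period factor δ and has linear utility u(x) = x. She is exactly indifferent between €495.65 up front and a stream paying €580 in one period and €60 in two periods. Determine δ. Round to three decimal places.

Equating present values: 495.65 = 580δ + 60δ².
That is, 60δ² + 580δ − 495.65 = 0, a quadratic in δ.
δ = (−580 + √(580² + 4·60·495.65)) / (2·60) = (−580 + √455356.00) / 120 ≈ 0.790.

δ ≈ 0.790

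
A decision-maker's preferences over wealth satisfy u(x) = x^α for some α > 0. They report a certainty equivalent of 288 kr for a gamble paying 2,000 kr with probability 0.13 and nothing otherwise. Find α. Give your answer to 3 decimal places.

The lottery's expected utility is 0.13·u(2000) + 0.87·u(0) = 0.13·2000^α (since u(0) = 0 for α > 0).
Equating: 288^α = 0.13·2000^α, i.e. 0.1440^α = 0.13.
Taking logs: α·ln(288/2000) = ln(0.13), so α = -2.040221 / -1.937942 ≈ 1.053.

α ≈ 1.053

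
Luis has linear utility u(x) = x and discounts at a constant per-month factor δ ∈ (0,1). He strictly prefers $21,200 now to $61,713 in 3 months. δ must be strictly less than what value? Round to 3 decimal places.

Comparing present values: 21200 > δ^3·61713.
Hence δ^3 < 21200/61713 = 0.34353, and x ↦ x^(1/3) is increasing on (0,∞).
δ < (21200/61713)^(1/3) ≈ 0.700.

δ < 0.700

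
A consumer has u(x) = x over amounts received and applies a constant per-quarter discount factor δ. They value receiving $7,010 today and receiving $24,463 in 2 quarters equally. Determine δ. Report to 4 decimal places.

δ ≈ 0.5353

The payoff in 2 quarters is discounted by δ^2, so u(7010) = δ^2·u(24463) and δ^2 = u(7010)/u(24463).
With u(x) = x: δ^2 = 7010/24463 = 0.28656.
Taking the square root: δ = 0.28656^(1/2) ≈ 0.5353.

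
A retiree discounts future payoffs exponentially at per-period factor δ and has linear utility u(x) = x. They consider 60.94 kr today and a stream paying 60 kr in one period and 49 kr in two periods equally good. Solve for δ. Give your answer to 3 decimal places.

δ ≈ 0.660

The stream is worth 60δ + 49δ² today, so 60δ + 49δ² = 60.94.
So 49δ² + 60δ − 60.94 = 0.
δ = (−60 + √(60² + 4·49·60.94)) / (2·49) = (−60 + √15544.24) / 98 ≈ 0.660.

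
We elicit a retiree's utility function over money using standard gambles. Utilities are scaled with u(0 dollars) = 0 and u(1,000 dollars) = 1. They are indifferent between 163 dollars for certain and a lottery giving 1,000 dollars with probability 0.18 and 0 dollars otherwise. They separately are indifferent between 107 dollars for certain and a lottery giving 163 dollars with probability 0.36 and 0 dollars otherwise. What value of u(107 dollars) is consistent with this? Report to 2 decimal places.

The first gamble pins u(163 dollars): it must equal 0.18·1 + 0.82·0 = 0.18.
Chaining: u(107 dollars) = 0.36·0.18 + 0.64·0.00 = 0.0648.

0.06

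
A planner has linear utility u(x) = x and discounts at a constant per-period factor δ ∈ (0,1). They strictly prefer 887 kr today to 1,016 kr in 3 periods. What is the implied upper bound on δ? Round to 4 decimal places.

δ < 0.9557

The preference means 887 > δ^3·1016.
Dividing by 1016: δ^3 < 0.87303. Both sides are positive, so the cube root keeps the direction.
δ < (887/1016)^(1/3) ≈ 0.9557.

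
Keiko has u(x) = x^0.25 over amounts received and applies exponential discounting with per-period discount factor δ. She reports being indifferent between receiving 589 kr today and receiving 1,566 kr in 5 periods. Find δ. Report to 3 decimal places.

δ ≈ 0.952

The payoff in 5 periods is discounted by δ^5, so u(589) = δ^5·u(1566) and δ^5 = u(589)/u(1566).
With u(x) = x^0.25: δ^5 = 589^0.25/1566^0.25 = (589/1566)^0.25 = 0.78312.
So δ = 0.78312^(1/5) ≈ 0.952.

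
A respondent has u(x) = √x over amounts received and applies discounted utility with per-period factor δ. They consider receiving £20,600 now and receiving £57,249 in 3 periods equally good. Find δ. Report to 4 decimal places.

Indifference means u(20600) = δ^3 · u(57249), so δ^3 = u(20600)/u(57249).
Since u(x) = √x, δ^3 = √(20600/57249) = 0.59986.
Taking the cube root: δ = 0.59986^(1/3) ≈ 0.8434.

δ ≈ 0.8434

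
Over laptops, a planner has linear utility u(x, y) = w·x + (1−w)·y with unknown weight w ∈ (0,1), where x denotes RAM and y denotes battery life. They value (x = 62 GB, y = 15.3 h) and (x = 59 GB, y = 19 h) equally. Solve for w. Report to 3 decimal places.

u(62,15.3) = u(59,19) means w·62 + (1−w)·15.3 = w·59 + (1−w)·19.
Rearranging, 3·w − 3.7·(1−w) = 0.
Hence w = 3.7/(3+3.7) = 3.7/6.7 = 0.552.

w = 0.552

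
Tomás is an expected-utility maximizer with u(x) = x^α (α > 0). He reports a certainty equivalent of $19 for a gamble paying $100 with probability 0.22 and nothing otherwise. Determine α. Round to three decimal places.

α ≈ 0.912

The lottery's expected utility is 0.22·u(100) + 0.78·u(0) = 0.22·100^α (since u(0) = 0 for α > 0).
Setting u(19) equal to that: 19^α = 0.22·100^α ⇒ (19/100)^α = 0.22.
Take logs: α = ln 0.22 / ln(19/100) ≈ 0.91172.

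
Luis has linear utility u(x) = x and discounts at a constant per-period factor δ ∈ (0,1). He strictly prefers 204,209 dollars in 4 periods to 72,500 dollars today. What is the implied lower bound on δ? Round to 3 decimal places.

Under u(x) = x this choice says 72500 < δ^4·204209.
Dividing by 204209: δ^4 > 0.35503. Both sides are positive, so the 4th root keeps the direction.
δ > (72500/204209)^(1/4) ≈ 0.772.

δ > 0.772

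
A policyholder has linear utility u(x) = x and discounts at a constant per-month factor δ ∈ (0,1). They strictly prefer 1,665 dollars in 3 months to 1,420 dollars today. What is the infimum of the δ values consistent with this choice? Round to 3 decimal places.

δ > 0.948

Comparing present values: 1420 < δ^3·1665.
Dividing by 1665: δ^3 > 0.85285. Both sides are positive, so the cube root keeps the direction.
δ > 0.85285^(1/3) = 0.948.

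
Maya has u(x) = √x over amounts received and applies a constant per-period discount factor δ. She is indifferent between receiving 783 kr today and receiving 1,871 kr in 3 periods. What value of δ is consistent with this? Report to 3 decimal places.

Equating discounted utilities: u(783) = δ^3·u(1871) ⇒ δ^3 = u(783)/u(1871).
With u(x) = √x: δ^3 = √783/√1871 = √(783/1871) = 0.64691.
Hence δ = (0.64691)^(1/3) = 0.86486.

δ ≈ 0.865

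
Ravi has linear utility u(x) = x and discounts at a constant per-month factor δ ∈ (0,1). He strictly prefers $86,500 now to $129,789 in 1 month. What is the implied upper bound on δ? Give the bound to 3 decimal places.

The preference means 86500 > δ·129789.
So δ < 86500/129789 = 0.66647.

δ < 0.666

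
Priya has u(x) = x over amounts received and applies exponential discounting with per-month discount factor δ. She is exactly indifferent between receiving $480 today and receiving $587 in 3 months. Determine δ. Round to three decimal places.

δ ≈ 0.935

The payoff in 3 months is discounted by δ^3, so u(480) = δ^3·u(587) and δ^3 = u(480)/u(587).
With u(x) = x: δ^3 = 480/587 = 0.81772.
Hence δ = (0.81772)^(1/3) = 0.93512.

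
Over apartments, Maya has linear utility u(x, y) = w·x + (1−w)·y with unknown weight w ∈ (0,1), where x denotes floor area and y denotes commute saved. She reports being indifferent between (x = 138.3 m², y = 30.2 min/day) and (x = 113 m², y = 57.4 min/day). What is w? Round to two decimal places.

Equating utilities: w·138.3 + (1−w)·30.2 = w·113 + (1−w)·57.4.
Rearranging, 25.3·w − 27.2·(1−w) = 0.
The marginal rate of substitution is 27.2/25.3, so w = 27.2/(25.3+27.2) = 0.52.

w = 0.52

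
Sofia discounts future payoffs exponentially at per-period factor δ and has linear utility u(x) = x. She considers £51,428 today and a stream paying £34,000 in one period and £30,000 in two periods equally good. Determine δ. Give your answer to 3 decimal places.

δ ≈ 0.860

Equating present values: 51428 = 34000δ + 30000δ².
That is, 30000δ² + 34000δ − 51428 = 0, a quadratic in δ.
The positive root is δ = [−34000 + √(34000² + 4·30000·51428)] / (2·30000) = (−34000 + 85600.000)/60000 ≈ 0.860.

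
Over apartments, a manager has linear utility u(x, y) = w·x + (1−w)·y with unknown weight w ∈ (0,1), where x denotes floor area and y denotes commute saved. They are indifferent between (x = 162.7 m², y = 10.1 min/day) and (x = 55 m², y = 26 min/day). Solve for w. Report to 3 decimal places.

w = 0.129

Indifference: w·162.7 + (1−w)·10.1 = w·55 + (1−w)·26.
Rearranging, 107.7·w − 15.9·(1−w) = 0.
The marginal rate of substitution is 15.9/107.7, so w = 15.9/(107.7+15.9) = 0.129.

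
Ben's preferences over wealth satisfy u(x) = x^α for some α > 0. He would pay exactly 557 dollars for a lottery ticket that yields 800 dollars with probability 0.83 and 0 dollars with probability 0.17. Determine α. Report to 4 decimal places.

Since u(0) = 0, the lottery's EU is 0.83·800^α.
Indifference: 557^α = 0.83·800^α, so (557/800)^α = 0.83.
α = ln(0.83) / ln(557/800) = -0.1863296/-0.3620465 ≈ 0.5147.

α ≈ 0.5147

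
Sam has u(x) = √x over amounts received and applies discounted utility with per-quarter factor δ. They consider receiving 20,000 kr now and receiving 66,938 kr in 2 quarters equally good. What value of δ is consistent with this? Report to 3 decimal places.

Indifference means u(20000) = δ^2 · u(66938), so δ^2 = u(20000)/u(66938).
With u(x) = √x: δ^2 = √20000/√66938 = √(20000/66938) = 0.54661.
Hence δ = (0.54661)^(1/2) = 0.73933.

δ ≈ 0.739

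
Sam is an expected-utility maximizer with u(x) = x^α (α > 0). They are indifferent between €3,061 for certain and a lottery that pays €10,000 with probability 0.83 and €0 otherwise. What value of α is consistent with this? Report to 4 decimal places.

Since u(0) = 0, the lottery's EU is 0.83·10000^α.
Indifference: 3061^α = 0.83·10000^α, so (3061/10000)^α = 0.83.
Taking logs: α·ln(3061/10000) = ln(0.83), so α = -0.1863296 / -1.1838434 ≈ 0.1574.

α ≈ 0.1574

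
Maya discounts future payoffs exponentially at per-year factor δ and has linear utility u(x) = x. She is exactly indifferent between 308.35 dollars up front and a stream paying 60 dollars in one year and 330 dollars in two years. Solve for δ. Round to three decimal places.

The stream is worth 60δ + 330δ² today, so 60δ + 330δ² = 308.35.
So 330δ² + 60δ − 308.35 = 0.
δ = (−60 + √(60² + 4·330·308.35)) / (2·330) = (−60 + √410622.00) / 660 ≈ 0.880.

δ ≈ 0.880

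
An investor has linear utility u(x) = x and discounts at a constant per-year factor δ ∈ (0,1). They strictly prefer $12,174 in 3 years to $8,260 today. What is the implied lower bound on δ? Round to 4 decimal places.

Under u(x) = x this choice says 8260 < δ^3·12174.
Dividing by 12174: δ^3 > 0.67850. Both sides are positive, so the cube root keeps the direction.
δ > 0.67850^(1/3) = 0.8787.

δ > 0.8787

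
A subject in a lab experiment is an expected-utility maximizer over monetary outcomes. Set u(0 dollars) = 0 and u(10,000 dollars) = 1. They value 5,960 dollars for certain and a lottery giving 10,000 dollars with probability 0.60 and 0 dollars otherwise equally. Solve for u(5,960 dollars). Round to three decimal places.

By the standard-gamble method, u(5,960 dollars) is just the indifference probability on the best outcome: 0.60.

0.600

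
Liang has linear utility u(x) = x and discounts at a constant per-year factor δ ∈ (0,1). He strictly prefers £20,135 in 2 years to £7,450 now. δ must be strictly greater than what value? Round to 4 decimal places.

δ > 0.6083

The preference means 7450 < δ^2·20135.
So δ^2 > 7450/20135 = 0.37000; taking the square root of both positive sides preserves the inequality.
δ > (7450/20135)^(1/2) ≈ 0.6083.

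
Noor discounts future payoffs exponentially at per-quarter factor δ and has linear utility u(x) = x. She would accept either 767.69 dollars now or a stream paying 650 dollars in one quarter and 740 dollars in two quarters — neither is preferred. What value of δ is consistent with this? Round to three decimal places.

Present value of the stream is 650·δ + 740·δ². Indifference gives 650δ + 740δ² = 767.69.
Rearranged: 740δ² + 650δ − 767.69 = 0.
δ = (−650 + √(650² + 4·740·767.69)) / (2·740) = (−650 + √2694862.40) / 1480 ≈ 0.670.

δ ≈ 0.670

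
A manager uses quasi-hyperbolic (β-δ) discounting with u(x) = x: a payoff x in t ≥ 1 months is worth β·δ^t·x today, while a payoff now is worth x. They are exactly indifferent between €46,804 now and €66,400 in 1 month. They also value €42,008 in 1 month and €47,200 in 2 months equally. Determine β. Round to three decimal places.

Both payoffs in the second observation are in the future, so β drops out: δ^1·42008 = δ^2·47200 ⇒ δ = 42008/47200 = 0.89000.
Substituting δ into 46804 = β·δ·66400: β = 46804/(59096.000) ≈ 0.792.

β ≈ 0.792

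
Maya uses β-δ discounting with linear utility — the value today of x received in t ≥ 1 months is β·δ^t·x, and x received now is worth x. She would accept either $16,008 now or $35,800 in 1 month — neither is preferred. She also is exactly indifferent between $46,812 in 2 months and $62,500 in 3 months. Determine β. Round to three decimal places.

The second indifference involves only future payoffs, so β cancels: β·δ^2·46812 = β·δ^3·62500, giving δ = 46812/62500 = 0.74899.
Substituting δ into 16008 = β·δ·35800: β = 16008/(26813.914) ≈ 0.597.

β ≈ 0.597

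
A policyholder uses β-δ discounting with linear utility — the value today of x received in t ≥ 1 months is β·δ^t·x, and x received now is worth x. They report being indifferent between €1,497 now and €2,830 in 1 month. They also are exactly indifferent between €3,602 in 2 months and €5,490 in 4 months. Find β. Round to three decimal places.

The second indifference involves only future payoffs, so β cancels: β·δ^2·3602 = β·δ^4·5490, giving δ^2 = 3602/5490 = 0.65610, so δ = 0.81000.
Substituting δ into 1497 = β·δ·2830: β = 1497/(2292.304) ≈ 0.653.

β ≈ 0.653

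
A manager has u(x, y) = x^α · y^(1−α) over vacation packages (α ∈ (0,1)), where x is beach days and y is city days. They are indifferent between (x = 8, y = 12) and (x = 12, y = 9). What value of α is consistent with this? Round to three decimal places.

Set the two utilities equal: 8^α·12^(1−α) = 12^α·9^(1−α).
(8/12)^α = (9/12)^(1−α); take logs: α·ln(8/12) = (1−α)·ln(9/12), i.e. α·-0.405465 = (1−α)·-0.287682.
With A = -0.405465 and B = -0.287682: α·A = (1−α)·B, so α = B/(A+B) = -0.287682/-0.693147 ≈ 0.415.

α ≈ 0.415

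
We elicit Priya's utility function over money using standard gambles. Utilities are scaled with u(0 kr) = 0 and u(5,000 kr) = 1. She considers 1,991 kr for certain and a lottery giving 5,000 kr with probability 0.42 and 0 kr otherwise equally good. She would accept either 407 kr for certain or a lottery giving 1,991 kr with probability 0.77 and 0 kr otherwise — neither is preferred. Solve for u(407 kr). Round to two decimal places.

0.32

First, u(1,991 kr) = 0.42·u(5,000 kr) + 0.58·u(0 kr) = 0.42.
The second indifference gives u(407 kr) = 0.77·u(1,991 kr) + 0.23·u(0 kr) = 0.77·0.42 + 0.23·0.00 = 0.3234.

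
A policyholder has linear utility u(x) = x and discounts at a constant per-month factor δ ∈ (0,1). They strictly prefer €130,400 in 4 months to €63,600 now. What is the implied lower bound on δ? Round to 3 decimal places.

δ > 0.836

Comparing present values: 63600 < δ^4·130400.
So δ^4 > 63600/130400 = 0.48773; taking the 4th root of both positive sides preserves the inequality.
δ > 0.48773^(1/4) = 0.836.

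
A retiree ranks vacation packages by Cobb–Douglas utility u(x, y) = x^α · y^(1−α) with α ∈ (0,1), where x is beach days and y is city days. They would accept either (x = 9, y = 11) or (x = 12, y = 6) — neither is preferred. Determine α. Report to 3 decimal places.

Set the two utilities equal: 9^α·11^(1−α) = 12^α·6^(1−α).
(9/12)^α = (6/11)^(1−α); take logs: α·ln(9/12) = (1−α)·ln(6/11), i.e. α·-0.287682 = (1−α)·-0.606136.
Thus α·(-0.893818) = -0.606136, so α = -0.606136/-0.893818 ≈ 0.678.

α ≈ 0.678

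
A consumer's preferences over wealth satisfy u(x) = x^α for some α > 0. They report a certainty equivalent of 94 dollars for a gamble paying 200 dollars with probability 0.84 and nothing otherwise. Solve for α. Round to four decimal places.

Since u(0) = 0, the lottery's EU is 0.84·200^α.
Indifference: 94^α = 0.84·200^α, so (94/200)^α = 0.84.
α = ln(0.84) / ln(94/200) = -0.1743534/-0.7550226 ≈ 0.2309.

α ≈ 0.2309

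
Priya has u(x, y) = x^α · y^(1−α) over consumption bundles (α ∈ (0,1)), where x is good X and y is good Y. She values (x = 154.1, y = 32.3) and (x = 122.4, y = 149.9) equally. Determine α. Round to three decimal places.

α ≈ 0.870

Set the two utilities equal: 154.1^α·32.3^(1−α) = 122.4^α·149.9^(1−α).
Taking logs: α·ln 154.1 + (1−α)·ln 32.3 = α·ln 122.4 + (1−α)·ln 149.9, i.e. α·0.230307 = (1−α)·1.534901.
With A = 0.230307 and B = 1.534901: α·A = (1−α)·B, so α = B/(A+B) = 1.534901/1.765208 ≈ 0.870.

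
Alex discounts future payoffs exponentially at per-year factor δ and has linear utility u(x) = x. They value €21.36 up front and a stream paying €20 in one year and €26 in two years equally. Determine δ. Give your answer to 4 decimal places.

δ ≈ 0.6000

Equating present values: 21.36 = 20δ + 26δ².
That is, 26δ² + 20δ − 21.36 = 0, a quadratic in δ.
δ = (−20 + √(20² + 4·26·21.36)) / (2·26) = (−20 + √2621.44) / 52 ≈ 0.6000.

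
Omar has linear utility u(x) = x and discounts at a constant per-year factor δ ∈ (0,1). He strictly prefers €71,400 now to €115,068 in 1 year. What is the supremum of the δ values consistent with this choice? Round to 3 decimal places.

The preference means 71400 > δ·115068.
So δ < 71400/115068 = 0.62050.

δ < 0.621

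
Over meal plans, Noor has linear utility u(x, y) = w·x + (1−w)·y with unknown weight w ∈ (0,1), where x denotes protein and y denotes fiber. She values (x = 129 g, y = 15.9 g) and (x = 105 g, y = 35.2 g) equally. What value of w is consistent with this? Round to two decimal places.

u(129,15.9) = u(105,35.2) means w·129 + (1−w)·15.9 = w·105 + (1−w)·35.2.
w·(129−105) = (1−w)·(35.2−15.9), i.e. w·24 = (1−w)·19.3.
Hence w = 19.3/(24+19.3) = 19.3/43.3 = 0.45.

w = 0.45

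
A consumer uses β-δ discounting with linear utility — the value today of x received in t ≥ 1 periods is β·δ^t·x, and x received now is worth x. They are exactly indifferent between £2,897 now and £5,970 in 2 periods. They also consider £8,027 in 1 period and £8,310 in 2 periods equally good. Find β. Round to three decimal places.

From the later pair, β·δ^1·8027 = β·δ^2·8310; dividing through, δ = 8027/8310 = 0.96594.
The first indifference: 2897 = β·δ^2·5970, so β = 2897/(δ^2·5970) = 2897/(0.93305·5970) ≈ 0.520.

β ≈ 0.520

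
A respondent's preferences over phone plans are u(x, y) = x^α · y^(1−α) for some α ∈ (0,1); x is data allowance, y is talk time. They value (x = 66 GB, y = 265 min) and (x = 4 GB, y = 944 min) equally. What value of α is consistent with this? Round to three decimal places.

Indifference: 66^α · 265^(1−α) = 4^α · 944^(1−α).
(66/4)^α = (944/265)^(1−α); take logs: α·ln(66/4) = (1−α)·ln(944/265), i.e. α·2.803360 = (1−α)·1.270396.
So α/(1−α) = (1.270396)/(2.803360) = 0.453169, and α = 0.453169/1.453169 ≈ 0.312.

α ≈ 0.312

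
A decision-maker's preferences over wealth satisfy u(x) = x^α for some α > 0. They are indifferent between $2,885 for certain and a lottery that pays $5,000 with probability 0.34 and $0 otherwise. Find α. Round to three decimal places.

EU(lottery) = 0.34·5000^α + 0.66·0 = 0.34·5000^α.
Setting u(2885) equal to that: 2885^α = 0.34·5000^α ⇒ (2885/5000)^α = 0.34.
Taking logs: α·ln(2885/5000) = ln(0.34), so α = -1.078810 / -0.549913 ≈ 1.962.

α ≈ 1.962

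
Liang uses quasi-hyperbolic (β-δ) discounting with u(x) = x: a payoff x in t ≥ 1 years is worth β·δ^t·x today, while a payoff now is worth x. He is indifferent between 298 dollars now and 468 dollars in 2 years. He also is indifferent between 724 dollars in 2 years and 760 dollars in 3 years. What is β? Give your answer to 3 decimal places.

From the later pair, β·δ^2·724 = β·δ^3·760; dividing through, δ = 724/760 = 0.95263.
The first indifference: 298 = β·δ^2·468, so β = 298/(δ^2·468) = 298/(0.90751·468) ≈ 0.702.

β ≈ 0.702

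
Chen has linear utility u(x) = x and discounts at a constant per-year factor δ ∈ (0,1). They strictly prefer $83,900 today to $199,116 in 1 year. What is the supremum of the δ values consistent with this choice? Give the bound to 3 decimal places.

Under u(x) = x this choice says 83900 > δ·199116.
So δ < 83900/199116 = 0.42136.

δ < 0.421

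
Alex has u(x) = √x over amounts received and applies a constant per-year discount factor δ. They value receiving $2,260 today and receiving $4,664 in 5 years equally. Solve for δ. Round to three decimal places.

δ ≈ 0.930

Indifference means u(2260) = δ^5 · u(4664), so δ^5 = u(2260)/u(4664).
With u(x) = √x: δ^5 = √2260/√4664 = √(2260/4664) = 0.69611.
So δ = 0.69611^(1/5) ≈ 0.930.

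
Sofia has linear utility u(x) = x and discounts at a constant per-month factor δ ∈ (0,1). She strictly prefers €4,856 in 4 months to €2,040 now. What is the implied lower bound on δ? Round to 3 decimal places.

The preference means 2040 < δ^4·4856.
Hence δ^4 > 2040/4856 = 0.42010, and x ↦ x^(1/4) is increasing on (0,∞).
δ > (2040/4856)^(1/4) ≈ 0.805.

δ > 0.805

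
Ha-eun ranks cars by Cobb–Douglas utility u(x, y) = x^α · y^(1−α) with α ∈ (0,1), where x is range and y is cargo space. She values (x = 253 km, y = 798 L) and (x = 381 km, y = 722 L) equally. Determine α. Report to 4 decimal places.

α ≈ 0.1964

The Cobb–Douglas utilities coincide, so 253^α·798^(1−α) = 381^α·722^(1−α).
Rearrange to (253/381)^α = (722/798)^(1−α) and take logs: α·-0.4094099 = (1−α)·-0.1000835.
So α/(1−α) = (-0.1000835)/(-0.4094099) = 0.2444579, and α = 0.2444579/1.2444579 ≈ 0.1964.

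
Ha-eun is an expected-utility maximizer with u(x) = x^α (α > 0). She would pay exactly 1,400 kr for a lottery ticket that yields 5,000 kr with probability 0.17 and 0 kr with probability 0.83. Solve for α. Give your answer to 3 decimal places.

α ≈ 1.392

Since u(0) = 0, the lottery's EU is 0.17·5000^α.
Indifference: 1400^α = 0.17·5000^α, so (1400/5000)^α = 0.17.
Taking logs: α·ln(1400/5000) = ln(0.17), so α = -1.771957 / -1.272966 ≈ 1.392.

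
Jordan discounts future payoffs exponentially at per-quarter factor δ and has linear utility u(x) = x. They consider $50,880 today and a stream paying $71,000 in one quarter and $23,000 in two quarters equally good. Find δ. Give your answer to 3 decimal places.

The stream is worth 71000δ + 23000δ² today, so 71000δ + 23000δ² = 50880.
That is, 23000δ² + 71000δ − 50880 = 0, a quadratic in δ.
δ = (−71000 + √(71000² + 4·23000·50880)) / (2·23000) = (−71000 + √9721960000.00) / 46000 ≈ 0.600.

δ ≈ 0.600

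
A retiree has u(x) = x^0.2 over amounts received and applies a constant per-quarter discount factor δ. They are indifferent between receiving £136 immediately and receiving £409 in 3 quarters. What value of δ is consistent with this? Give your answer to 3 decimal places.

δ ≈ 0.929

Indifference means u(136) = δ^3 · u(409), so δ^3 = u(136)/u(409).
Since u(x) = x^0.2, δ^3 = (136/409)^0.2 = 0.33252^0.2 = 0.80235.
Taking the cube root: δ = 0.80235^(1/3) ≈ 0.929.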